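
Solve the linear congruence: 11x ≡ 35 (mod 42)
7

Since gcd(11, 42) = 1 divides 35, a solution exists.
Multiply both sides by the inverse of 11 mod 42:
  11^(-1) mod 42 = 23
  x ≡ 23 × 35 ≡ 805 ≡ 7 (mod 42)
Verification: 11 × 7 = 77 = 1 × 42 + 35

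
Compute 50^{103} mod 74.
18

Using successive squaring:
Binary expansion of 103: 1100111
Powers of 50 mod 74 (each is the square of the previous):
  50^1 ≡ 50 (mod 74)
  50^2 ≡ 50² = 2500 ≡ 58 (mod 74)
  50^4 ≡ 58² = 3364 ≡ 34 (mod 74)
  50^8 ≡ 34² = 1156 ≡ 46 (mod 74)
  50^16 ≡ 46² = 2116 ≡ 44 (mod 74)
  50^32 ≡ 44² = 1936 ≡ 12 (mod 74)
  50^64 ≡ 12² = 144 ≡ 70 (mod 74)
103 = 64 + 32 + 4 + 2 + 1, so 50^103 = 50^64 × 50^32 × 50^4 × 50^2 × 50^1 ≡ 70 × 12 × 34 × 58 × 50 (mod 74)
Multiplying step by step:
  70 × 12 = 840 ≡ 26 (mod 74)
  26 × 34 = 884 ≡ 70 (mod 74)
  70 × 58 = 4060 ≡ 64 (mod 74)
  64 × 50 = 3200 ≡ 18 (mod 74)
Result: 50^103 ≡ 18 (mod 74)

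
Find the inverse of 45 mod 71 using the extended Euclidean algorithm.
Extended GCD: 45(30) + 71(-19) = 1. So 45^(-1) ≡ 30 ≡ 30 (mod 71). Verify: 45 × 30 = 1350 ≡ 1 (mod 71)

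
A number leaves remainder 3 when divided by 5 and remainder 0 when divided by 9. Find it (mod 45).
M = 5 × 9 = 45. M₁ = 9, y₁ ≡ 4 (mod 5). M₂ = 5, y₂ ≡ 2 (mod 9). k = 3×9×4 + 0×5×2 ≡ 18 (mod 45)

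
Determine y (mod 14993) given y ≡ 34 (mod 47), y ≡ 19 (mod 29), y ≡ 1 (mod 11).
1585

Using the Chinese Remainder Theorem:
M = product of moduli = 14993
For equation 1: M_1 = 319, 319 ≡ 37 (mod 47), inverse of 319 mod 47 is 14 (check: 37 × 14 = 518 ≡ 1 (mod 47))
For equation 2: M_2 = 517, 517 ≡ 24 (mod 29), inverse of 517 mod 29 is 23 (check: 24 × 23 = 552 ≡ 1 (mod 29))
For equation 3: M_3 = 1363, 1363 ≡ 10 (mod 11), inverse of 1363 mod 11 is 10 (check: 10 × 10 = 100 ≡ 1 (mod 11))
Combine: y ≡ Σ r_i×M_i×(M_i⁻¹ mod m_i) = 34×319×14 + 19×517×23 + 1×1363×10 = 151844 + 225929 + 13630 = 391403
391403 mod 14993 = 1585
y ≡ 1585 (mod 14993)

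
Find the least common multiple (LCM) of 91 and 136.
12376

First find GCD(91, 136) using the Euclidean algorithm:
91 = 0 × 136 + 91
136 = 1 × 91 + 45
91 = 2 × 45 + 1
45 = 45 × 1 + 0
GCD(91, 136) = 1

LCM formula: LCM(a, b) = (a × b) / GCD(a, b)
LCM(91, 136) = (91 × 136) / 1
LCM(91, 136) = 12376 / 1
LCM(91, 136) = 12376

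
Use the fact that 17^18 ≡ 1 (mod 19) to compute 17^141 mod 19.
By Fermat: 17^{18} ≡ 1 (mod 19). 141 = 7×18 + 15. So 17^{141} ≡ 17^{15} ≡ 7 (mod 19)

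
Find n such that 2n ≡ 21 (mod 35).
28

Since gcd(2, 35) = 1 divides 21, a solution exists.
Multiply both sides by the inverse of 2 mod 35:
  2^(-1) mod 35 = 18
  x ≡ 18 × 21 ≡ 378 ≡ 28 (mod 35)
Verification: 2 × 28 = 56 = 1 × 35 + 21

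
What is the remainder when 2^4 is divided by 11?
4 = 4 (binary 100). Repeated squaring mod 11: 2^1 ≡ 2; 2^2 ≡ 2² = 4 ≡ 4; 2^4 ≡ 4² = 16 ≡ 5. So 2^4 ≡ 5 (mod 11).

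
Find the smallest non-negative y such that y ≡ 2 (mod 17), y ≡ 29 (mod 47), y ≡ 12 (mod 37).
5340

Using the Chinese Remainder Theorem:
M = product of moduli = 29563
For equation 1: M_1 = 1739, 1739 ≡ 5 (mod 17), inverse of 1739 mod 17 is 7 (check: 5 × 7 = 35 ≡ 1 (mod 17))
For equation 2: M_2 = 629, 629 ≡ 18 (mod 47), inverse of 629 mod 47 is 34 (check: 18 × 34 = 612 ≡ 1 (mod 47))
For equation 3: M_3 = 799, 799 ≡ 22 (mod 37), inverse of 799 mod 37 is 32 (check: 22 × 32 = 704 ≡ 1 (mod 37))
Combine: y ≡ Σ r_i×M_i×(M_i⁻¹ mod m_i) = 2×1739×7 + 29×629×34 + 12×799×32 = 24346 + 620194 + 306816 = 951356
951356 mod 29563 = 5340
y ≡ 5340 (mod 29563)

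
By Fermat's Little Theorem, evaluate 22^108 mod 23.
By Fermat: 22^{22} ≡ 1 (mod 23). 108 = 4×22 + 20. So 22^{108} ≡ 22^{20} ≡ 1 (mod 23)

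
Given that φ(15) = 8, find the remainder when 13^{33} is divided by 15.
By Euler: 13^{8} ≡ 1 (mod 15) since gcd(13, 15) = 1. 33 = 4×8 + 1. So 13^{33} ≡ 13^{1} ≡ 13 (mod 15)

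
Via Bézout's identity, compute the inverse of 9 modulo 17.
Extended GCD: 9(2) + 17(-1) = 1. So 9^(-1) ≡ 2 ≡ 2 (mod 17). Verify: 9 × 2 = 18 ≡ 1 (mod 17)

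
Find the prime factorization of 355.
5 × 71

Divide by primes starting from smallest:
355 ÷ 5 = 71
71 ÷ 71 = 1

355 = 5 × 71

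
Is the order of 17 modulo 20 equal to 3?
No, the actual order is 4, not 3.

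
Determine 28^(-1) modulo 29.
28^(-1) ≡ 28 (mod 29). Verification: 28 × 28 = 784 ≡ 1 (mod 29)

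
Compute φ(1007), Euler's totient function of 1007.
936

Prime factorization: 1007 = 19 × 53
Using the formula φ(n) = n × Π(1 - 1/p) for each prime factor p:
φ(1007) = 1007 × (1 - 1/19) × (1 - 1/53)
φ(1007) = 936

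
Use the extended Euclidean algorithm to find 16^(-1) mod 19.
Extended GCD: 16(6) + 19(-5) = 1. So 16^(-1) ≡ 6 ≡ 6 (mod 19). Verify: 16 × 6 = 96 ≡ 1 (mod 19)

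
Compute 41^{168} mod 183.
70

Using successive squaring:
Binary expansion of 168: 10101000
Powers of 41 mod 183 (each is the square of the previous):
  41^1 ≡ 41 (mod 183)
  41^2 ≡ 41² = 1681 ≡ 34 (mod 183)
  41^4 ≡ 34² = 1156 ≡ 58 (mod 183)
  41^8 ≡ 58² = 3364 ≡ 70 (mod 183)
  41^16 ≡ 70² = 4900 ≡ 142 (mod 183)
  41^32 ≡ 142² = 20164 ≡ 34 (mod 183)
  41^64 ≡ 34² = 1156 ≡ 58 (mod 183)
  41^128 ≡ 58² = 3364 ≡ 70 (mod 183)
168 = 128 + 32 + 8, so 41^168 = 41^128 × 41^32 × 41^8 ≡ 70 × 34 × 70 (mod 183)
Multiplying step by step:
  70 × 34 = 2380 ≡ 1 (mod 183)
  1 × 70 = 70 ≡ 70 (mod 183)
Result: 41^168 ≡ 70 (mod 183)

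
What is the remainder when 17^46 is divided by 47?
Using Fermat: 17^{46} ≡ 1 (mod 47). 46 ≡ 0 (mod 46). So 17^{46} ≡ 17^{0} ≡ 1 (mod 47)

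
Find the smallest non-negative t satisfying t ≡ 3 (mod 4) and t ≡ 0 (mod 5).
M = 4 × 5 = 20. M₁ = 5, y₁ ≡ 1 (mod 4). M₂ = 4, y₂ ≡ 4 (mod 5). t = 3×5×1 + 0×4×4 ≡ 15 (mod 20)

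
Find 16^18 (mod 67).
Using repeated squaring. 18 = 16 + 2 (binary 10010). Repeated squaring mod 67: 16^1 ≡ 16; 16^2 ≡ 16² = 256 ≡ 55; 16^4 ≡ 55² = 3025 ≡ 10; 16^8 ≡ 10² = 100 ≡ 33; 16^16 ≡ 33² = 1089 ≡ 17. Multiply: 16^18 = 16^16 × 16^2 ≡ 17 × 55 (mod 67): 17 × 55 = 935 ≡ 64. So 16^18 ≡ 64 (mod 67).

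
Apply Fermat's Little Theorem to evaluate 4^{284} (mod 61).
15

By Fermat's Little Theorem, a^(p-1) ≡ 1 (mod p) for prime p and gcd(a, p) = 1
Here p = 61, so 4^60 ≡ 1 (mod 61)
We can reduce the exponent: 284 mod 60 = 44
So 4^284 ≡ 4^44 (mod 61)
Computing: 4^44 mod 61 = 15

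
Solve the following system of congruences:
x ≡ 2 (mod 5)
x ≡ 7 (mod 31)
7

Using the Chinese Remainder Theorem:
M = product of moduli = 155
For equation 1: M_1 = 31, 31 ≡ 1 (mod 5), inverse of 31 mod 5 is 1 (check: 1 × 1 = 1 ≡ 1 (mod 5))
For equation 2: M_2 = 5, 5 ≡ 5 (mod 31), inverse of 5 mod 31 is 25 (check: 5 × 25 = 125 ≡ 1 (mod 31))
Combine: x ≡ Σ r_i×M_i×(M_i⁻¹ mod m_i) = 2×31×1 + 7×5×25 = 62 + 875 = 937
937 mod 155 = 7
x ≡ 7 (mod 155)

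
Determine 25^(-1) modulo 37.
25^(-1) ≡ 3 (mod 37). Verification: 25 × 3 = 75 ≡ 1 (mod 37)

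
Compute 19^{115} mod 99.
10

Using successive squaring:
Binary expansion of 115: 1110011
Powers of 19 mod 99 (each is the square of the previous):
  19^1 ≡ 19 (mod 99)
  19^2 ≡ 19² = 361 ≡ 64 (mod 99)
  19^4 ≡ 64² = 4096 ≡ 37 (mod 99)
  19^8 ≡ 37² = 1369 ≡ 82 (mod 99)
  19^16 ≡ 82² = 6724 ≡ 91 (mod 99)
  19^32 ≡ 91² = 8281 ≡ 64 (mod 99)
  19^64 ≡ 64² = 4096 ≡ 37 (mod 99)
115 = 64 + 32 + 16 + 2 + 1, so 19^115 = 19^64 × 19^32 × 19^16 × 19^2 × 19^1 ≡ 37 × 64 × 91 × 64 × 19 (mod 99)
Multiplying step by step:
  37 × 64 = 2368 ≡ 91 (mod 99)
  91 × 91 = 8281 ≡ 64 (mod 99)
  64 × 64 = 4096 ≡ 37 (mod 99)
  37 × 19 = 703 ≡ 10 (mod 99)
Result: 19^115 ≡ 10 (mod 99)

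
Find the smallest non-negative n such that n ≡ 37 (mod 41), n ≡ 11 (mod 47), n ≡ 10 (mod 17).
18200

Using the Chinese Remainder Theorem:
M = product of moduli = 32759
For equation 1: M_1 = 799, 799 ≡ 20 (mod 41), inverse of 799 mod 41 is 39 (check: 20 × 39 = 780 ≡ 1 (mod 41))
For equation 2: M_2 = 697, 697 ≡ 39 (mod 47), inverse of 697 mod 47 is 41 (check: 39 × 41 = 1599 ≡ 1 (mod 47))
For equation 3: M_3 = 1927, 1927 ≡ 6 (mod 17), inverse of 1927 mod 17 is 3 (check: 6 × 3 = 18 ≡ 1 (mod 17))
Combine: n ≡ Σ r_i×M_i×(M_i⁻¹ mod m_i) = 37×799×39 + 11×697×41 + 10×1927×3 = 1152957 + 314347 + 57810 = 1525114
1525114 mod 32759 = 18200
n ≡ 18200 (mod 32759)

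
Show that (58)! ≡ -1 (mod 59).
(58)! mod 59 = 58. Since this equals -1 (mod 59), Wilson confirms 59 is prime.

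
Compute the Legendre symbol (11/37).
(11/37) = 11^{18} mod 37 = 1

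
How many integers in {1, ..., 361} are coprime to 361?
342

Prime factorization: 361 = 19^2
Using the formula φ(n) = n × Π(1 - 1/p) for each prime factor p:
φ(361) = 361 × (1 - 1/19)
φ(361) = 342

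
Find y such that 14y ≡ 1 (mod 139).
14^(-1) ≡ 10 (mod 139). Verification: 14 × 10 = 140 ≡ 1 (mod 139)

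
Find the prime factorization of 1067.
11 × 97

Divide by primes starting from smallest:
1067 ÷ 11 = 97
97 ÷ 97 = 1

1067 = 11 × 97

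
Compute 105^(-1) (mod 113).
105^(-1) ≡ 14 (mod 113). Verification: 105 × 14 = 1470 ≡ 1 (mod 113)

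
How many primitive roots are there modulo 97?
32

The number of primitive roots modulo p is φ(p-1) = φ(96)
φ(96) = 32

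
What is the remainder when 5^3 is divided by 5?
5 ≡ 0 (mod 5). 3 = 2 + 1 (binary 11). Repeated squaring mod 5: 0^1 ≡ 0; 0^2 ≡ 0² = 0 ≡ 0. Multiply: 5^3 ≡ 0^2 × 0^1 ≡ 0 × 0 (mod 5): 0 × 0 = 0 ≡ 0. So 5^3 ≡ 0 (mod 5).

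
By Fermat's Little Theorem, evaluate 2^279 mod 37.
By Fermat: 2^{36} ≡ 1 (mod 37). 279 ≡ 27 (mod 36). So 2^{279} ≡ 2^{27} ≡ 6 (mod 37)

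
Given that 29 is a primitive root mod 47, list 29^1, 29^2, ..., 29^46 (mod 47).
g^1, g^2, ..., g^{46} mod 47: {29, 42, 43, 25, 20, 16, 41, 14, 30, 24, 38, 21, 45, 36, 10, 8, 44, 7, 15, 12, 19, 34, 46, 18, 5, 4, 22, 27, 31, 6, 33, 17, 23, 9, 26, 2, 11, 37, 39, 3, 40, 32, 35, 28, 13, 1}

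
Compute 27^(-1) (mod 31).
27^(-1) ≡ 23 (mod 31). Verification: 27 × 23 = 621 ≡ 1 (mod 31)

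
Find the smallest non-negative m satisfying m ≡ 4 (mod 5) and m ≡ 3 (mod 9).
M = 5 × 9 = 45. M₁ = 9, y₁ ≡ 4 (mod 5). M₂ = 5, y₂ ≡ 2 (mod 9). m = 4×9×4 + 3×5×2 ≡ 39 (mod 45)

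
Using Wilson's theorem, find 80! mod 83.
(82)! = (80)! × (81) × (82) ≡ -1 (mod 83). So (80)! ≡ -1 × [(82)(81)]^(-1) ≡ 41 (mod 83)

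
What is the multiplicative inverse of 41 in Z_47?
39

Using Extended Euclidean Algorithm:
gcd(41, 47) = 1
Bezout coefficients: 41 × -8 + 47 × 7 = 1
So 41 × -8 ≡ 1 (mod 47)
The inverse is -8 mod 47 = 39
Verification: 41 × 39 = 1599 = 34 × 47 + 1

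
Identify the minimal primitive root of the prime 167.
p - 1 = 166 has prime divisors 2, 83. h is a primitive root mod 167 iff h^(166/q) ≢ 1 (mod 167) for each such q.
h = 2: 2^83 ≡ 1, 2^2 ≡ 4 (mod 167); 2^83 ≡ 1, so not a primitive root.
h = 3: 3^83 ≡ 1, 3^2 ≡ 9 (mod 167); 3^83 ≡ 1, so not a primitive root.
h = 4: 4^83 ≡ 1, 4^2 ≡ 16 (mod 167); 4^83 ≡ 1, so not a primitive root.
h = 5: 5^83 ≡ 166, 5^2 ≡ 25 (mod 167); none is 1, so 5 has order 166 and is a primitive root.
The smallest primitive root mod 167 is g = 5.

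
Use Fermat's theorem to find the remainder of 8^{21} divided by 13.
8

By Fermat's Little Theorem, a^(p-1) ≡ 1 (mod p) for prime p and gcd(a, p) = 1
Here p = 13, so 8^12 ≡ 1 (mod 13)
We can reduce the exponent: 21 mod 12 = 9
So 8^21 ≡ 8^9 (mod 13)
Computing: 8^9 mod 13 = 8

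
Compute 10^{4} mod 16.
0

Using successive squaring:
Binary expansion of 4: 100
Powers of 10 mod 16 (each is the square of the previous):
  10^1 ≡ 10 (mod 16)
  10^2 ≡ 10² = 100 ≡ 4 (mod 16)
  10^4 ≡ 4² = 16 ≡ 0 (mod 16)
4 is a power of 2, so 10^4 is the last square: ≡ 0 (mod 16)
Result: 10^4 ≡ 0 (mod 16)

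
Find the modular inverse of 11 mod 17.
11^(-1) ≡ 14 (mod 17). Verification: 11 × 14 = 154 ≡ 1 (mod 17)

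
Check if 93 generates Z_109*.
p - 1 = 108 has prime divisors 2, 3. Check 93^(108/q) mod 109 for each: 93^(108/2) = 93^54 ≡ 1, 93^(108/3) = 93^36 ≡ 1 (mod 109). Since 93^54 ≡ 1 (mod 109), the order of 93 divides 54 (in fact the order is 18) ≠ 108, so it is not a primitive root.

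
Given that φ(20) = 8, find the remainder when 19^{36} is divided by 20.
By Euler: 19^{8} ≡ 1 (mod 20) since gcd(19, 20) = 1. 36 = 4×8 + 4. So 19^{36} ≡ 19^{4} ≡ 1 (mod 20)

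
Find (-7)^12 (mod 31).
Using repeated squaring. (-7) ≡ 24 (mod 31). 12 = 8 + 4 (binary 1100). Repeated squaring mod 31: 24^1 ≡ 24; 24^2 ≡ 24² = 576 ≡ 18; 24^4 ≡ 18² = 324 ≡ 14; 24^8 ≡ 14² = 196 ≡ 10. Multiply: (-7)^12 ≡ 24^8 × 24^4 ≡ 10 × 14 (mod 31): 10 × 14 = 140 ≡ 16. So (-7)^12 ≡ 16 (mod 31).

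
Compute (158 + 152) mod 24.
22

(158 + 152) = 310
310 mod 24 = 22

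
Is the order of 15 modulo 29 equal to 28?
Yes, ord_29(15) = 28.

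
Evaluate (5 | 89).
(5/89) = 5^{44} mod 89 = 1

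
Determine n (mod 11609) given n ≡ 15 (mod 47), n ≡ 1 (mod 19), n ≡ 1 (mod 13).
2224

Using the Chinese Remainder Theorem:
M = product of moduli = 11609
For equation 1: M_1 = 247, 247 ≡ 12 (mod 47), inverse of 247 mod 47 is 4 (check: 12 × 4 = 48 ≡ 1 (mod 47))
For equation 2: M_2 = 611, 611 ≡ 3 (mod 19), inverse of 611 mod 19 is 13 (check: 3 × 13 = 39 ≡ 1 (mod 19))
For equation 3: M_3 = 893, 893 ≡ 9 (mod 13), inverse of 893 mod 13 is 3 (check: 9 × 3 = 27 ≡ 1 (mod 13))
Combine: n ≡ Σ r_i×M_i×(M_i⁻¹ mod m_i) = 15×247×4 + 1×611×13 + 1×893×3 = 14820 + 7943 + 2679 = 25442
25442 mod 11609 = 2224
n ≡ 2224 (mod 11609)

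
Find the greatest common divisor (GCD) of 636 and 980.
4

Using the Euclidean algorithm:
636 = 0 × 980 + 636
980 = 1 × 636 + 344
636 = 1 × 344 + 292
344 = 1 × 292 + 52
292 = 5 × 52 + 32
52 = 1 × 32 + 20
32 = 1 × 20 + 12
20 = 1 × 12 + 8
12 = 1 × 8 + 4
8 = 2 × 4 + 0

GCD(636, 980) = 4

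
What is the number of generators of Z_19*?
Number of primitive roots mod 19 = φ(18) = 6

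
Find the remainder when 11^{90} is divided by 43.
By Fermat: 11^{42} ≡ 1 (mod 43). 90 = 2×42 + 6. So 11^{90} ≡ 11^{6} ≡ 4 (mod 43)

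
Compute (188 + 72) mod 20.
0

(188 + 72) = 260
260 mod 20 = 0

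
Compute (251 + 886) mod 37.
27

(251 + 886) = 1137
1137 mod 37 = 27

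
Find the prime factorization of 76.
2^2 × 19

Divide by primes starting from smallest:
76 ÷ 2 = 38
38 ÷ 2 = 19
19 ÷ 19 = 1

76 = 2^2 × 19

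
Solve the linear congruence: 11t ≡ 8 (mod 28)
16

Since gcd(11, 28) = 1 divides 8, a solution exists.
Multiply both sides by the inverse of 11 mod 28:
  11^(-1) mod 28 = 23
  x ≡ 23 × 8 ≡ 184 ≡ 16 (mod 28)
Verification: 11 × 16 = 176 = 6 × 28 + 8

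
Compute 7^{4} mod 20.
1

Using successive squaring:
Binary expansion of 4: 100
Powers of 7 mod 20 (each is the square of the previous):
  7^1 ≡ 7 (mod 20)
  7^2 ≡ 7² = 49 ≡ 9 (mod 20)
  7^4 ≡ 9² = 81 ≡ 1 (mod 20)
4 is a power of 2, so 7^4 is the last square: ≡ 1 (mod 20)
Result: 7^4 ≡ 1 (mod 20)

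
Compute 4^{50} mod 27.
25

Using successive squaring:
Binary expansion of 50: 110010
Powers of 4 mod 27 (each is the square of the previous):
  4^1 ≡ 4 (mod 27)
  4^2 ≡ 4² = 16 ≡ 16 (mod 27)
  4^4 ≡ 16² = 256 ≡ 13 (mod 27)
  4^8 ≡ 13² = 169 ≡ 7 (mod 27)
  4^16 ≡ 7² = 49 ≡ 22 (mod 27)
  4^32 ≡ 22² = 484 ≡ 25 (mod 27)
50 = 32 + 16 + 2, so 4^50 = 4^32 × 4^16 × 4^2 ≡ 25 × 22 × 16 (mod 27)
Multiplying step by step:
  25 × 22 = 550 ≡ 10 (mod 27)
  10 × 16 = 160 ≡ 25 (mod 27)
Result: 4^50 ≡ 25 (mod 27)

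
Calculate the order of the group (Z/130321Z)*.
123462

Prime factorization: 130321 = 19^4
Using the formula φ(n) = n × Π(1 - 1/p) for each prime factor p:
φ(130321) = 130321 × (1 - 1/19)
φ(130321) = 123462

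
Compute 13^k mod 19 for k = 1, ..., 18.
g^1, g^2, ..., g^{18} mod 19: {13, 17, 12, 4, 14, 11, 10, 16, 18, 6, 2, 7, 15, 5, 8, 9, 3, 1}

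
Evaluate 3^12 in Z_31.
Using repeated squaring. 12 = 8 + 4 (binary 1100). Repeated squaring mod 31: 3^1 ≡ 3; 3^2 ≡ 3² = 9 ≡ 9; 3^4 ≡ 9² = 81 ≡ 19; 3^8 ≡ 19² = 361 ≡ 20. Multiply: 3^12 = 3^8 × 3^4 ≡ 20 × 19 (mod 31): 20 × 19 = 380 ≡ 8. So 3^12 ≡ 8 (mod 31).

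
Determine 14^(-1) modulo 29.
14^(-1) ≡ 27 (mod 29). Verification: 14 × 27 = 378 ≡ 1 (mod 29)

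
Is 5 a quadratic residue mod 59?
By Euler's criterion: 5^{29} ≡ 1 (mod 59). Since this equals 1, 5 is a QR.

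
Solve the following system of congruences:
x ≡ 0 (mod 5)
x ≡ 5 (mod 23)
5

Using the Chinese Remainder Theorem:
M = product of moduli = 115
For equation 1: M_1 = 23, 23 ≡ 3 (mod 5), inverse of 23 mod 5 is 2 (check: 3 × 2 = 6 ≡ 1 (mod 5))
For equation 2: M_2 = 5, 5 ≡ 5 (mod 23), inverse of 5 mod 23 is 14 (check: 5 × 14 = 70 ≡ 1 (mod 23))
Combine: x ≡ Σ r_i×M_i×(M_i⁻¹ mod m_i) = 0×23×2 + 5×5×14 = 0 + 350 = 350
350 mod 115 = 5
x ≡ 5 (mod 115)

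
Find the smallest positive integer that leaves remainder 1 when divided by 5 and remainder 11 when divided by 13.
M = 5 × 13 = 65. M₁ = 13, y₁ ≡ 2 (mod 5). M₂ = 5, y₂ ≡ 8 (mod 13). r = 1×13×2 + 11×5×8 ≡ 11 (mod 65). The smallest positive such number is 11.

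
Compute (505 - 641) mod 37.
12

(505 - 641) = -136
-136 mod 37 = 12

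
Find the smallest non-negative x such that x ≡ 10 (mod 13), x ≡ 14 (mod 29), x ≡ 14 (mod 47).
2740

Using the Chinese Remainder Theorem:
M = product of moduli = 17719
For equation 1: M_1 = 1363, 1363 ≡ 11 (mod 13), inverse of 1363 mod 13 is 6 (check: 11 × 6 = 66 ≡ 1 (mod 13))
For equation 2: M_2 = 611, 611 ≡ 2 (mod 29), inverse of 611 mod 29 is 15 (check: 2 × 15 = 30 ≡ 1 (mod 29))
For equation 3: M_3 = 377, 377 ≡ 1 (mod 47), inverse of 377 mod 47 is 1 (check: 1 × 1 = 1 ≡ 1 (mod 47))
Combine: x ≡ Σ r_i×M_i×(M_i⁻¹ mod m_i) = 10×1363×6 + 14×611×15 + 14×377×1 = 81780 + 128310 + 5278 = 215368
215368 mod 17719 = 2740
x ≡ 2740 (mod 17719)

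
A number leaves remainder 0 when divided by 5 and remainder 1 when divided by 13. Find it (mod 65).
M = 5 × 13 = 65. M₁ = 13, y₁ ≡ 2 (mod 5). M₂ = 5, y₂ ≡ 8 (mod 13). m = 0×13×2 + 1×5×8 ≡ 40 (mod 65)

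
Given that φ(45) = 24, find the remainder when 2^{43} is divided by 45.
By Euler: 2^{24} ≡ 1 (mod 45) since gcd(2, 45) = 1. 43 = 1×24 + 19. So 2^{43} ≡ 2^{19} ≡ 38 (mod 45)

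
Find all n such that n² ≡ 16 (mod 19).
The square roots of 16 mod 19 are 4 and 15. Verify: 4² = 16 ≡ 16 (mod 19)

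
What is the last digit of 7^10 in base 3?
7 ≡ 1 (mod 3). 10 = 8 + 2 (binary 1010). Repeated squaring mod 3: 1^1 ≡ 1; 1^2 ≡ 1² = 1 ≡ 1; 1^4 ≡ 1² = 1 ≡ 1; 1^8 ≡ 1² = 1 ≡ 1. Multiply: 7^10 ≡ 1^8 × 1^2 ≡ 1 × 1 (mod 3): 1 × 1 = 1 ≡ 1. So 7^10 ≡ 1 (mod 3).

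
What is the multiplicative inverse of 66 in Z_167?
66^(-1) ≡ 124 (mod 167). Verification: 66 × 124 = 8184 ≡ 1 (mod 167)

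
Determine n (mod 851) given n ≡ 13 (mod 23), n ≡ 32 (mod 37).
772

Using the Chinese Remainder Theorem:
M = product of moduli = 851
For equation 1: M_1 = 37, 37 ≡ 14 (mod 23), inverse of 37 mod 23 is 5 (check: 14 × 5 = 70 ≡ 1 (mod 23))
For equation 2: M_2 = 23, 23 ≡ 23 (mod 37), inverse of 23 mod 37 is 29 (check: 23 × 29 = 667 ≡ 1 (mod 37))
Combine: n ≡ Σ r_i×M_i×(M_i⁻¹ mod m_i) = 13×37×5 + 32×23×29 = 2405 + 21344 = 23749
23749 mod 851 = 772
n ≡ 772 (mod 851)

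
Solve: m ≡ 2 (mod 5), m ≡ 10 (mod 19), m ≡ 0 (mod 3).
M = 5 × 19 × 3 = 285. M₁ = 57, y₁ ≡ 3 (mod 5). M₂ = 15, y₂ ≡ 14 (mod 19). M₃ = 95, y₃ ≡ 2 (mod 3). m = 2×57×3 + 10×15×14 + 0×95×2 ≡ 162 (mod 285)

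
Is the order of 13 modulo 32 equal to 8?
Yes, ord_32(13) = 8.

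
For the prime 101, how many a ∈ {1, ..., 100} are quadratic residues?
For prime 101, there are (p-1)/2 = (101-1)/2 = 50 quadratic residues (excluding 0).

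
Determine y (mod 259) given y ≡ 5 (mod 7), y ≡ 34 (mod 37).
145

Using the Chinese Remainder Theorem:
M = product of moduli = 259
For equation 1: M_1 = 37, 37 ≡ 2 (mod 7), inverse of 37 mod 7 is 4 (check: 2 × 4 = 8 ≡ 1 (mod 7))
For equation 2: M_2 = 7, 7 ≡ 7 (mod 37), inverse of 7 mod 37 is 16 (check: 7 × 16 = 112 ≡ 1 (mod 37))
Combine: y ≡ Σ r_i×M_i×(M_i⁻¹ mod m_i) = 5×37×4 + 34×7×16 = 740 + 3808 = 4548
4548 mod 259 = 145
y ≡ 145 (mod 259)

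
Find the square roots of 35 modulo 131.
The square roots of 35 mod 131 are 64 and 67. Verify: 64² = 4096 ≡ 35 (mod 131)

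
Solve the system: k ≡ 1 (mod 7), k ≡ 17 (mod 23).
M = 7 × 23 = 161. M₁ = 23, y₁ ≡ 4 (mod 7). M₂ = 7, y₂ ≡ 10 (mod 23). k = 1×23×4 + 17×7×10 ≡ 155 (mod 161)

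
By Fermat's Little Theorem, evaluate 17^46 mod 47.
By Fermat's Little Theorem, 17^{46} ≡ 1 (mod 47) since 47 is prime and gcd(17, 47) = 1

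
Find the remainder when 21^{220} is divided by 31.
By Fermat: 21^{30} ≡ 1 (mod 31). 220 = 7×30 + 10. So 21^{220} ≡ 21^{10} ≡ 5 (mod 31)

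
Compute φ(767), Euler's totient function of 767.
696

Prime factorization: 767 = 13 × 59
Using the formula φ(n) = n × Π(1 - 1/p) for each prime factor p:
φ(767) = 767 × (1 - 1/13) × (1 - 1/59)
φ(767) = 696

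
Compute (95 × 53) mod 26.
17

(95 × 53) = 5035
5035 mod 26 = 17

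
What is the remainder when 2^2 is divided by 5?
2 = 2 (binary 10). Repeated squaring mod 5: 2^1 ≡ 2; 2^2 ≡ 2² = 4 ≡ 4. So 2^2 ≡ 4 (mod 5).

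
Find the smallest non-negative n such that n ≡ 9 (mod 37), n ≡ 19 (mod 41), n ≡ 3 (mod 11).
2192

Using the Chinese Remainder Theorem:
M = product of moduli = 16687
For equation 1: M_1 = 451, 451 ≡ 7 (mod 37), inverse of 451 mod 37 is 16 (check: 7 × 16 = 112 ≡ 1 (mod 37))
For equation 2: M_2 = 407, 407 ≡ 38 (mod 41), inverse of 407 mod 41 is 27 (check: 38 × 27 = 1026 ≡ 1 (mod 41))
For equation 3: M_3 = 1517, 1517 ≡ 10 (mod 11), inverse of 1517 mod 11 is 10 (check: 10 × 10 = 100 ≡ 1 (mod 11))
Combine: n ≡ Σ r_i×M_i×(M_i⁻¹ mod m_i) = 9×451×16 + 19×407×27 + 3×1517×10 = 64944 + 208791 + 45510 = 319245
319245 mod 16687 = 2192
n ≡ 2192 (mod 16687)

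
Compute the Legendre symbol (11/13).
(11/13) = 11^{6} mod 13 = -1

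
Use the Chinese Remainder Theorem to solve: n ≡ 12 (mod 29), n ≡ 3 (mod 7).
157

Using the Chinese Remainder Theorem:
M = product of moduli = 203
For equation 1: M_1 = 7, 7 ≡ 7 (mod 29), inverse of 7 mod 29 is 25 (check: 7 × 25 = 175 ≡ 1 (mod 29))
For equation 2: M_2 = 29, 29 ≡ 1 (mod 7), inverse of 29 mod 7 is 1 (check: 1 × 1 = 1 ≡ 1 (mod 7))
Combine: n ≡ Σ r_i×M_i×(M_i⁻¹ mod m_i) = 12×7×25 + 3×29×1 = 2100 + 87 = 2187
2187 mod 203 = 157
n ≡ 157 (mod 203)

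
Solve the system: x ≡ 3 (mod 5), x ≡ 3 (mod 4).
M = 5 × 4 = 20. M₁ = 4, y₁ ≡ 4 (mod 5). M₂ = 5, y₂ ≡ 1 (mod 4). x = 3×4×4 + 3×5×1 ≡ 3 (mod 20)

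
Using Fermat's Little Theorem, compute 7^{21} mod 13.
8

By Fermat's Little Theorem, a^(p-1) ≡ 1 (mod p) for prime p and gcd(a, p) = 1
Here p = 13, so 7^12 ≡ 1 (mod 13)
We can reduce the exponent: 21 mod 12 = 9
So 7^21 ≡ 7^9 (mod 13)
Computing: 7^9 mod 13 = 8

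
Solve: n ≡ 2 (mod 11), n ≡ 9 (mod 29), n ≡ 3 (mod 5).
M = 11 × 29 × 5 = 1595. M₁ = 145, y₁ ≡ 6 (mod 11). M₂ = 55, y₂ ≡ 19 (mod 29). M₃ = 319, y₃ ≡ 4 (mod 5). n = 2×145×6 + 9×55×19 + 3×319×4 ≡ 618 (mod 1595)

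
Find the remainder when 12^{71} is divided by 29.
By Fermat: 12^{28} ≡ 1 (mod 29). 71 = 2×28 + 15. So 12^{71} ≡ 12^{15} ≡ 17 (mod 29)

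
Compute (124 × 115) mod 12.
4

(124 × 115) = 14260
14260 mod 12 = 4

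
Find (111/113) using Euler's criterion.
(111/113) = 111^{56} mod 113 = 1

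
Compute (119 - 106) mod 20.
13

(119 - 106) = 13
13 mod 20 = 13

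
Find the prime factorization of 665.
5 × 7 × 19

Divide by primes starting from smallest:
665 ÷ 5 = 133
133 ÷ 7 = 19
19 ÷ 19 = 1

665 = 5 × 7 × 19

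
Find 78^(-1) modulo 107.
59

Using Extended Euclidean Algorithm:
gcd(78, 107) = 1
Bezout coefficients: 78 × -48 + 107 × 35 = 1
So 78 × -48 ≡ 1 (mod 107)
The inverse is -48 mod 107 = 59
Verification: 78 × 59 = 4602 = 43 × 107 + 1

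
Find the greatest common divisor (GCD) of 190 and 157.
1

Using the Euclidean algorithm:
190 = 1 × 157 + 33
157 = 4 × 33 + 25
33 = 1 × 25 + 8
25 = 3 × 8 + 1
8 = 8 × 1 + 0

GCD(190, 157) = 1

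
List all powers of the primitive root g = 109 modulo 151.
g^1, g^2, ..., g^{150} mod 151: {109, 103, 53, 39, 23, 91, 104, 11, 142, 76, 130, 127, 102, 95, 87, 121, 52, 81, 71, 38, 65, 139, 51, 123, 119, 136, 26, 116, 111, 19, 108, 145, 101, 137, 135, 68, 13, 58, 131, 85, 54, 148, 126, 144, 143, 34, 82, 29, 141, 118, 27, 74, 63, 72, 147, 17, 41, 90, 146, 59, 89, 37, 107, 36, 149, 84, 96, 45, 73, 105, 120, 94, 129, 18, 150, 42, 48, 98, 112, 128, 60, 47, 140, 9, 75, 21, 24, 49, 56, 64, 30, 99, 70, 80, 113, 86, 12, 100, 28, 32, 15, 125, 35, 40, 132, 43, 6, 50, 14, 16, 83, 138, 93, 20, 66, 97, 3, 25, 7, 8, 117, 69, 122, 10, 33, 124, 77, 88, 79, 4, 134, 110, 61, 5, 92, 62, 114, 44, 115, 2, 67, 55, 106, 78, 46, 31, 57, 22, 133, 1}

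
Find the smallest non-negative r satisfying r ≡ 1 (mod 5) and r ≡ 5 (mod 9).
M = 5 × 9 = 45. M₁ = 9, y₁ ≡ 4 (mod 5). M₂ = 5, y₂ ≡ 2 (mod 9). r = 1×9×4 + 5×5×2 ≡ 41 (mod 45)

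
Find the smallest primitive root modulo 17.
p - 1 = 16 has prime divisors 2. h is a primitive root mod 17 iff h^(16/q) ≢ 1 (mod 17) for each such q.
h = 2: 2^8 ≡ 1 (mod 17); 2^8 ≡ 1, so not a primitive root.
h = 3: 3^8 ≡ 16 (mod 17); none is 1, so 3 has order 16 and is a primitive root.
The smallest primitive root mod 17 is g = 3.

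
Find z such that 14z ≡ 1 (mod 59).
14^(-1) ≡ 38 (mod 59). Verification: 14 × 38 = 532 ≡ 1 (mod 59)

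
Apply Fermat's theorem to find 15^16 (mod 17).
By Fermat's Little Theorem, 15^{16} ≡ 1 (mod 17) since 17 is prime and gcd(15, 17) = 1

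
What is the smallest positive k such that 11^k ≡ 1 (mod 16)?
Powers of 11 mod 16: 11^1≡11, 11^2≡9, 11^3≡3, 11^4≡1. Order = 4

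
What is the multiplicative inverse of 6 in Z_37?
6^(-1) ≡ 31 (mod 37). Verification: 6 × 31 = 186 ≡ 1 (mod 37)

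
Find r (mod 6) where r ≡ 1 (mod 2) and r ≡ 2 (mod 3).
M = 2 × 3 = 6. M₁ = 3, y₁ ≡ 1 (mod 2). M₂ = 2, y₂ ≡ 2 (mod 3). r = 1×3×1 + 2×2×2 ≡ 5 (mod 6)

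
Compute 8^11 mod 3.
Using Fermat: 8^{2} ≡ 1 (mod 3). 11 ≡ 1 (mod 2). So 8^{11} ≡ 8^{1} ≡ 2 (mod 3)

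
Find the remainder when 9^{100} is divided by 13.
By Fermat: 9^{12} ≡ 1 (mod 13). 100 = 8×12 + 4. So 9^{100} ≡ 9^{4} ≡ 9 (mod 13)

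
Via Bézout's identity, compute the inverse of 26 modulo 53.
Extended GCD: 26(-2) + 53(1) = 1. So 26^(-1) ≡ 51 ≡ 51 (mod 53). Verify: 26 × 51 = 1326 ≡ 1 (mod 53)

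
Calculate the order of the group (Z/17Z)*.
16

Prime factorization: 17 = 17
Using the formula φ(n) = n × Π(1 - 1/p) for each prime factor p:
φ(17) = 17 × (1 - 1/17)
φ(17) = 16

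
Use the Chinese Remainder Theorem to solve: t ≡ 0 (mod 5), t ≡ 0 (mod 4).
M = 5 × 4 = 20. M₁ = 4, y₁ ≡ 4 (mod 5). M₂ = 5, y₂ ≡ 1 (mod 4). t = 0×4×4 + 0×5×1 ≡ 0 (mod 20)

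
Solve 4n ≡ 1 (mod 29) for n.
22

Using Extended Euclidean Algorithm:
gcd(4, 29) = 1
Bezout coefficients: 4 × -7 + 29 × 1 = 1
So 4 × -7 ≡ 1 (mod 29)
The inverse is -7 mod 29 = 22
Verification: 4 × 22 = 88 = 3 × 29 + 1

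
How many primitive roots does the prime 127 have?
Number of primitive roots mod 127 = φ(126) = 36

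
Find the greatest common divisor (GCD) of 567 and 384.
3

Using the Euclidean algorithm:
567 = 1 × 384 + 183
384 = 2 × 183 + 18
183 = 10 × 18 + 3
18 = 6 × 3 + 0

GCD(567, 384) = 3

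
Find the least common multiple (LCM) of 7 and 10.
70

First find GCD(7, 10) using the Euclidean algorithm:
7 = 0 × 10 + 7
10 = 1 × 7 + 3
7 = 2 × 3 + 1
3 = 3 × 1 + 0
GCD(7, 10) = 1

LCM formula: LCM(a, b) = (a × b) / GCD(a, b)
LCM(7, 10) = (7 × 10) / 1
LCM(7, 10) = 70 / 1
LCM(7, 10) = 70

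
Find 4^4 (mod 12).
4 = 4 (binary 100). Repeated squaring mod 12: 4^1 ≡ 4; 4^2 ≡ 4² = 16 ≡ 4; 4^4 ≡ 4² = 16 ≡ 4. So 4^4 ≡ 4 (mod 12).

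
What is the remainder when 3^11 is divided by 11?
Using Fermat: 3^{10} ≡ 1 (mod 11). 11 ≡ 1 (mod 10). So 3^{11} ≡ 3^{1} ≡ 3 (mod 11)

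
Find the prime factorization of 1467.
3^2 × 163

Divide by primes starting from smallest:
1467 ÷ 3 = 489
489 ÷ 3 = 163
163 ÷ 163 = 1

1467 = 3^2 × 163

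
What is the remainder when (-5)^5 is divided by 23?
(-5) ≡ 18 (mod 23). 5 = 4 + 1 (binary 101). Repeated squaring mod 23: 18^1 ≡ 18; 18^2 ≡ 18² = 324 ≡ 2; 18^4 ≡ 2² = 4 ≡ 4. Multiply: (-5)^5 ≡ 18^4 × 18^1 ≡ 4 × 18 (mod 23): 4 × 18 = 72 ≡ 3. So (-5)^5 ≡ 3 (mod 23).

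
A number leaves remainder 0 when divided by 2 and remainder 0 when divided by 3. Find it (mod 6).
M = 2 × 3 = 6. M₁ = 3, y₁ ≡ 1 (mod 2). M₂ = 2, y₂ ≡ 2 (mod 3). x = 0×3×1 + 0×2×2 ≡ 0 (mod 6)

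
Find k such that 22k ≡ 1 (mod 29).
22^(-1) ≡ 4 (mod 29). Verification: 22 × 4 = 88 ≡ 1 (mod 29)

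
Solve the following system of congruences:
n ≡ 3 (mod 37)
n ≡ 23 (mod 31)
891

Using the Chinese Remainder Theorem:
M = product of moduli = 1147
For equation 1: M_1 = 31, 31 ≡ 31 (mod 37), inverse of 31 mod 37 is 6 (check: 31 × 6 = 186 ≡ 1 (mod 37))
For equation 2: M_2 = 37, 37 ≡ 6 (mod 31), inverse of 37 mod 31 is 26 (check: 6 × 26 = 156 ≡ 1 (mod 31))
Combine: n ≡ Σ r_i×M_i×(M_i⁻¹ mod m_i) = 3×31×6 + 23×37×26 = 558 + 22126 = 22684
22684 mod 1147 = 891
n ≡ 891 (mod 1147)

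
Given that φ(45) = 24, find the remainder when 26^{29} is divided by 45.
By Euler: 26^{24} ≡ 1 (mod 45) since gcd(26, 45) = 1. 29 = 1×24 + 5. So 26^{29} ≡ 26^{5} ≡ 26 (mod 45)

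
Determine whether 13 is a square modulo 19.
By Euler's criterion: 13^{9} ≡ 18 (mod 19). Since this equals -1 (≡ 18), 13 is not a QR.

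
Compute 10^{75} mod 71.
32

Using successive squaring:
Binary expansion of 75: 1001011
Powers of 10 mod 71 (each is the square of the previous):
  10^1 ≡ 10 (mod 71)
  10^2 ≡ 10² = 100 ≡ 29 (mod 71)
  10^4 ≡ 29² = 841 ≡ 60 (mod 71)
  10^8 ≡ 60² = 3600 ≡ 50 (mod 71)
  10^16 ≡ 50² = 2500 ≡ 15 (mod 71)
  10^32 ≡ 15² = 225 ≡ 12 (mod 71)
  10^64 ≡ 12² = 144 ≡ 2 (mod 71)
75 = 64 + 8 + 2 + 1, so 10^75 = 10^64 × 10^8 × 10^2 × 10^1 ≡ 2 × 50 × 29 × 10 (mod 71)
Multiplying step by step:
  2 × 50 = 100 ≡ 29 (mod 71)
  29 × 29 = 841 ≡ 60 (mod 71)
  60 × 10 = 600 ≡ 32 (mod 71)
Result: 10^75 ≡ 32 (mod 71)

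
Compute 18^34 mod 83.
Using repeated squaring. 34 = 32 + 2 (binary 100010). Repeated squaring mod 83: 18^1 ≡ 18; 18^2 ≡ 18² = 324 ≡ 75; 18^4 ≡ 75² = 5625 ≡ 64; 18^8 ≡ 64² = 4096 ≡ 29; 18^16 ≡ 29² = 841 ≡ 11; 18^32 ≡ 11² = 121 ≡ 38. Multiply: 18^34 = 18^32 × 18^2 ≡ 38 × 75 (mod 83): 38 × 75 = 2850 ≡ 28. So 18^34 ≡ 28 (mod 83).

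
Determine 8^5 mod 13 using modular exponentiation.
5 = 4 + 1 (binary 101). Repeated squaring mod 13: 8^1 ≡ 8; 8^2 ≡ 8² = 64 ≡ 12; 8^4 ≡ 12² = 144 ≡ 1. Multiply: 8^5 = 8^4 × 8^1 ≡ 1 × 8 (mod 13): 1 × 8 = 8 ≡ 8. So 8^5 ≡ 8 (mod 13).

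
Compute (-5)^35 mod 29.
Using Fermat: (-5)^{28} ≡ 1 (mod 29). 35 ≡ 7 (mod 28). So (-5)^{35} ≡ (-5)^{7} ≡ 1 (mod 29)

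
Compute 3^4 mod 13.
4 = 4 (binary 100). Repeated squaring mod 13: 3^1 ≡ 3; 3^2 ≡ 3² = 9 ≡ 9; 3^4 ≡ 9² = 81 ≡ 3. So 3^4 ≡ 3 (mod 13).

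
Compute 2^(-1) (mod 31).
2^(-1) ≡ 16 (mod 31). Verification: 2 × 16 = 32 ≡ 1 (mod 31)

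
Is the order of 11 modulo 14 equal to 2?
No, the actual order is 3, not 2.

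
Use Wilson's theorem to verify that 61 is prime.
(60)! mod 61 = 60. Since this equals -1 (mod 61), Wilson confirms 61 is prime.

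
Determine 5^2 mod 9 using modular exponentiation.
2 = 2 (binary 10). Repeated squaring mod 9: 5^1 ≡ 5; 5^2 ≡ 5² = 25 ≡ 7. So 5^2 ≡ 7 (mod 9).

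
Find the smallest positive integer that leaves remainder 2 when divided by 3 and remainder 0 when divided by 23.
M = 3 × 23 = 69. M₁ = 23, y₁ ≡ 2 (mod 3). M₂ = 3, y₂ ≡ 8 (mod 23). n = 2×23×2 + 0×3×8 ≡ 23 (mod 69). The smallest positive such number is 23.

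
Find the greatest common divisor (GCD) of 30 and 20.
10

Using the Euclidean algorithm:
30 = 1 × 20 + 10
20 = 2 × 10 + 0

GCD(30, 20) = 10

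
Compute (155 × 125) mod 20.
15

(155 × 125) = 19375
19375 mod 20 = 15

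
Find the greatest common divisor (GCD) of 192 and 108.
12

Using the Euclidean algorithm:
192 = 1 × 108 + 84
108 = 1 × 84 + 24
84 = 3 × 24 + 12
24 = 2 × 12 + 0

GCD(192, 108) = 12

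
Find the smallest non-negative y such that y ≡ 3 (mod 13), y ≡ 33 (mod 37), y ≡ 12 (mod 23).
6360

Using the Chinese Remainder Theorem:
M = product of moduli = 11063
For equation 1: M_1 = 851, 851 ≡ 6 (mod 13), inverse of 851 mod 13 is 11 (check: 6 × 11 = 66 ≡ 1 (mod 13))
For equation 2: M_2 = 299, 299 ≡ 3 (mod 37), inverse of 299 mod 37 is 25 (check: 3 × 25 = 75 ≡ 1 (mod 37))
For equation 3: M_3 = 481, 481 ≡ 21 (mod 23), inverse of 481 mod 23 is 11 (check: 21 × 11 = 231 ≡ 1 (mod 23))
Combine: y ≡ Σ r_i×M_i×(M_i⁻¹ mod m_i) = 3×851×11 + 33×299×25 + 12×481×11 = 28083 + 246675 + 63492 = 338250
338250 mod 11063 = 6360
y ≡ 6360 (mod 11063)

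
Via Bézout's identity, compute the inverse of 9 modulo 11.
Extended GCD: 9(5) + 11(-4) = 1. So 9^(-1) ≡ 5 ≡ 5 (mod 11). Verify: 9 × 5 = 45 ≡ 1 (mod 11)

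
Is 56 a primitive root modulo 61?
No

To verify, check if 56^(60/q) ≢ 1 (mod 61) for each prime divisor q of 60
Divisors of 60 = 60: [1, 2, 3, 4, 5, 6, 10, 12, 15, 20, 30, 60]
  56^(60/2) = 56^30 ≡ 1 (mod 61)
  56^(60/3) = 56^20 ≡ 47 (mod 61)
  56^(60/5) = 56^12 ≡ 20 (mod 61)
Conclusion: 56 is not a primitive root modulo 61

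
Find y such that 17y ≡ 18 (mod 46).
20

Since gcd(17, 46) = 1 divides 18, a solution exists.
Multiply both sides by the inverse of 17 mod 46:
  17^(-1) mod 46 = 19
  x ≡ 19 × 18 ≡ 342 ≡ 20 (mod 46)
Verification: 17 × 20 = 340 = 7 × 46 + 18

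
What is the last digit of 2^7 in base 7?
7 = 4 + 2 + 1 (binary 111). Repeated squaring mod 7: 2^1 ≡ 2; 2^2 ≡ 2² = 4 ≡ 4; 2^4 ≡ 4² = 16 ≡ 2. Multiply: 2^7 = 2^4 × 2^2 × 2^1 ≡ 2 × 4 × 2 (mod 7): 2 × 4 = 8 ≡ 1; 1 × 2 = 2 ≡ 2. So 2^7 ≡ 2 (mod 7).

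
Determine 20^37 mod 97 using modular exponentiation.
Using repeated squaring. 37 = 32 + 4 + 1 (binary 100101). Repeated squaring mod 97: 20^1 ≡ 20; 20^2 ≡ 20² = 400 ≡ 12; 20^4 ≡ 12² = 144 ≡ 47; 20^8 ≡ 47² = 2209 ≡ 75; 20^16 ≡ 75² = 5625 ≡ 96; 20^32 ≡ 96² = 9216 ≡ 1. Multiply: 20^37 = 20^32 × 20^4 × 20^1 ≡ 1 × 47 × 20 (mod 97): 1 × 47 = 47 ≡ 47; 47 × 20 = 940 ≡ 67. So 20^37 ≡ 67 (mod 97).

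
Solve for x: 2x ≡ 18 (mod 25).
9

Since gcd(2, 25) = 1 divides 18, a solution exists.
Multiply both sides by the inverse of 2 mod 25:
  2^(-1) mod 25 = 13
  x ≡ 13 × 18 ≡ 234 ≡ 9 (mod 25)
Verification: 2 × 9 = 18 = 0 × 25 + 18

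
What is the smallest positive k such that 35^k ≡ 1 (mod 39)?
Powers of 35 mod 39: 35^1≡35, 35^2≡16, 35^3≡14, 35^4≡22, 35^5≡29, 35^6≡1. Order = 6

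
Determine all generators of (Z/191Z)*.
Primitive roots mod 191: {19, 21, 22, 28, 29, 33, 35, 42, 44, 47, 53, 56, 57, 58, 61, 62, 63, 71, 73, 74, 76, 83, 87, 88, 89, 91, 93, 94, 95, 99, 101, 105, 106, 110, 111, 112, 113, 114, 116, 119, 123, 124, 126, 127, 131, 132, 137, 140, 141, 143, 145, 146, 148, 151, 157, 164, 165, 167, 168, 171, 173, 174, 175, 176, 178, 179, 181, 182, 183, 187, 188, 189}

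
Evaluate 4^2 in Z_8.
2 = 2 (binary 10). Repeated squaring mod 8: 4^1 ≡ 4; 4^2 ≡ 4² = 16 ≡ 0. So 4^2 ≡ 0 (mod 8).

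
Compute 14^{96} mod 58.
54

Using successive squaring:
Binary expansion of 96: 1100000
Powers of 14 mod 58 (each is the square of the previous):
  14^1 ≡ 14 (mod 58)
  14^2 ≡ 14² = 196 ≡ 22 (mod 58)
  14^4 ≡ 22² = 484 ≡ 20 (mod 58)
  14^8 ≡ 20² = 400 ≡ 52 (mod 58)
  14^16 ≡ 52² = 2704 ≡ 36 (mod 58)
  14^32 ≡ 36² = 1296 ≡ 20 (mod 58)
  14^64 ≡ 20² = 400 ≡ 52 (mod 58)
96 = 64 + 32, so 14^96 = 14^64 × 14^32 ≡ 52 × 20 (mod 58)
Multiplying step by step:
  52 × 20 = 1040 ≡ 54 (mod 58)
Result: 14^96 ≡ 54 (mod 58)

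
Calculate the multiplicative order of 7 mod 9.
Powers of 7 mod 9: 7^1≡7, 7^2≡4, 7^3≡1. Order = 3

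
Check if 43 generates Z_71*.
p - 1 = 70 has prime divisors 2, 5, 7. Check 43^(70/q) mod 71 for each: 43^(70/2) = 43^35 ≡ 1, 43^(70/5) = 43^14 ≡ 57, 43^(70/7) = 43^10 ≡ 30 (mod 71). Since 43^35 ≡ 1 (mod 71), the order of 43 divides 35 (in fact the order is 35) ≠ 70, so it is not a primitive root.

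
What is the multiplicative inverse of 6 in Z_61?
6^(-1) ≡ 51 (mod 61). Verification: 6 × 51 = 306 ≡ 1 (mod 61)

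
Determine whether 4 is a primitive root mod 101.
p - 1 = 100 has prime divisors 2, 5. Check 4^(100/q) mod 101 for each: 4^(100/2) = 4^50 ≡ 1, 4^(100/5) = 4^20 ≡ 36 (mod 101). Since 4^50 ≡ 1 (mod 101), the order of 4 divides 50 (in fact the order is 50) ≠ 100, so it is not a primitive root.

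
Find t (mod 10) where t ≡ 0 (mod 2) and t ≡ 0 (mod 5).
M = 2 × 5 = 10. M₁ = 5, y₁ ≡ 1 (mod 2). M₂ = 2, y₂ ≡ 3 (mod 5). t = 0×5×1 + 0×2×3 ≡ 0 (mod 10)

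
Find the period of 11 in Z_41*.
Powers of 11 mod 41: 11^1≡11, 11^2≡39, 11^3≡19, 11^4≡4, 11^5≡3, 11^6≡33, 11^7≡35, 11^8≡16, 11^9≡12, 11^10≡9, 11^11≡17, 11^12≡23, 11^13≡7, 11^14≡36, 11^15≡27, 11^16≡10, 11^17≡28, 11^18≡21, 11^19≡26, 11^20≡40, 11^21≡30, 11^22≡2, 11^23≡22, 11^24≡37, 11^25≡38, 11^26≡8, 11^27≡6, 11^28≡25, 11^29≡29, 11^30≡32, 11^31≡24, 11^32≡18, 11^33≡34, 11^34≡5, 11^35≡14, 11^36≡31, 11^37≡13, 11^38≡20, 11^39≡15, 11^40≡1. Order = 40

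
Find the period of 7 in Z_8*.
Powers of 7 mod 8: 7^1≡7, 7^2≡1. Order = 2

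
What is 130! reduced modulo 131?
By Wilson's theorem, (130)! ≡ -1 ≡ 130 (mod 131)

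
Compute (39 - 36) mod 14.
3

(39 - 36) = 3
3 mod 14 = 3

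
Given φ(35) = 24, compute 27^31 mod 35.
By Euler: 27^{24} ≡ 1 (mod 35) since gcd(27, 35) = 1. 31 = 1×24 + 7. So 27^{31} ≡ 27^{7} ≡ 13 (mod 35)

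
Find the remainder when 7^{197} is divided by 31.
By Fermat: 7^{30} ≡ 1 (mod 31). 197 = 6×30 + 17. So 7^{197} ≡ 7^{17} ≡ 18 (mod 31)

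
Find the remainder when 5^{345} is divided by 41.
By Fermat: 5^{40} ≡ 1 (mod 41). 345 = 8×40 + 25. So 5^{345} ≡ 5^{25} ≡ 9 (mod 41)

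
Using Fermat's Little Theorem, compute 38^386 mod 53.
By Fermat: 38^{52} ≡ 1 (mod 53). 386 = 7×52 + 22. So 38^{386} ≡ 38^{22} ≡ 16 (mod 53)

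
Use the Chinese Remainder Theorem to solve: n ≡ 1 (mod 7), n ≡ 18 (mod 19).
M = 7 × 19 = 133. M₁ = 19, y₁ ≡ 3 (mod 7). M₂ = 7, y₂ ≡ 11 (mod 19). n = 1×19×3 + 18×7×11 ≡ 113 (mod 133)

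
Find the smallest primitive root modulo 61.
2

A primitive root g modulo p has order p-1 = 60
Prime divisors of 60: [2, 3, 5]
g is a primitive root iff g^(60/q) ≢ 1 (mod 61) for each prime divisor q
Testing small values:
  g = 2: 2^30 ≡ 60, 2^20 ≡ 47, 2^12 ≡ 9 (mod 61) → none is 1, primitive root!
The smallest primitive root is 2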